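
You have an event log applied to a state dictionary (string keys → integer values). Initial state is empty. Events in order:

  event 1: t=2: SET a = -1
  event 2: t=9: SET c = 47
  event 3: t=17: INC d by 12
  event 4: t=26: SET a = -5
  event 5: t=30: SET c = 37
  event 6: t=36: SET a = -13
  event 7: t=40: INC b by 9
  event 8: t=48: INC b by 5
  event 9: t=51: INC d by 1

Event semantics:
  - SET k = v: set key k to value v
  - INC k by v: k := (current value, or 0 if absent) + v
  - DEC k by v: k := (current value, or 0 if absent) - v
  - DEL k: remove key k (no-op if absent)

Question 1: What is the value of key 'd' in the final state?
Track key 'd' through all 9 events:
  event 1 (t=2: SET a = -1): d unchanged
  event 2 (t=9: SET c = 47): d unchanged
  event 3 (t=17: INC d by 12): d (absent) -> 12
  event 4 (t=26: SET a = -5): d unchanged
  event 5 (t=30: SET c = 37): d unchanged
  event 6 (t=36: SET a = -13): d unchanged
  event 7 (t=40: INC b by 9): d unchanged
  event 8 (t=48: INC b by 5): d unchanged
  event 9 (t=51: INC d by 1): d 12 -> 13
Final: d = 13

Answer: 13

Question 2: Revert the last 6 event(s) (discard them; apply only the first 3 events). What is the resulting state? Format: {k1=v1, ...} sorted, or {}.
Answer: {a=-1, c=47, d=12}

Derivation:
Keep first 3 events (discard last 6):
  after event 1 (t=2: SET a = -1): {a=-1}
  after event 2 (t=9: SET c = 47): {a=-1, c=47}
  after event 3 (t=17: INC d by 12): {a=-1, c=47, d=12}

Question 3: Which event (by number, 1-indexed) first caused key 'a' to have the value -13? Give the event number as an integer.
Answer: 6

Derivation:
Looking for first event where a becomes -13:
  event 1: a = -1
  event 2: a = -1
  event 3: a = -1
  event 4: a = -5
  event 5: a = -5
  event 6: a -5 -> -13  <-- first match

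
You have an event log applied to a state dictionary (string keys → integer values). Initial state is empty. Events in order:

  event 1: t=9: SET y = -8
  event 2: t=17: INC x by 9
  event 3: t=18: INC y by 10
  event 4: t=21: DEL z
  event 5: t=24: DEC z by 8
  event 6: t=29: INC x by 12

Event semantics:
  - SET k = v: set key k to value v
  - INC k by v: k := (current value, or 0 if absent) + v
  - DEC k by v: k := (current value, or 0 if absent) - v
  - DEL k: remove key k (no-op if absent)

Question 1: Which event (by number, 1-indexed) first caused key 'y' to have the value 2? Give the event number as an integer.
Looking for first event where y becomes 2:
  event 1: y = -8
  event 2: y = -8
  event 3: y -8 -> 2  <-- first match

Answer: 3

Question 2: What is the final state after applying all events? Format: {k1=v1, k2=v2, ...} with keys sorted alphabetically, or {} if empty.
  after event 1 (t=9: SET y = -8): {y=-8}
  after event 2 (t=17: INC x by 9): {x=9, y=-8}
  after event 3 (t=18: INC y by 10): {x=9, y=2}
  after event 4 (t=21: DEL z): {x=9, y=2}
  after event 5 (t=24: DEC z by 8): {x=9, y=2, z=-8}
  after event 6 (t=29: INC x by 12): {x=21, y=2, z=-8}

Answer: {x=21, y=2, z=-8}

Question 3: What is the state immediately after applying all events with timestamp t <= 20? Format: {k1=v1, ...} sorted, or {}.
Apply events with t <= 20 (3 events):
  after event 1 (t=9: SET y = -8): {y=-8}
  after event 2 (t=17: INC x by 9): {x=9, y=-8}
  after event 3 (t=18: INC y by 10): {x=9, y=2}

Answer: {x=9, y=2}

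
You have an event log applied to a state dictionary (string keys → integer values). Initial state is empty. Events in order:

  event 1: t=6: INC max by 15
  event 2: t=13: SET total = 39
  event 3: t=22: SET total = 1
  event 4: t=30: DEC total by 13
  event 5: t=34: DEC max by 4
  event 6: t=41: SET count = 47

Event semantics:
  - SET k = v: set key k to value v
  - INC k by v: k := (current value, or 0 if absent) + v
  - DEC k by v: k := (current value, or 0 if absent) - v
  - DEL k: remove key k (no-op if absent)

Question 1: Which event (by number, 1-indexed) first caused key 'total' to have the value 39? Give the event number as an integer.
Answer: 2

Derivation:
Looking for first event where total becomes 39:
  event 2: total (absent) -> 39  <-- first match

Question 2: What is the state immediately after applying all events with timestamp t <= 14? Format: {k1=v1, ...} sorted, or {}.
Apply events with t <= 14 (2 events):
  after event 1 (t=6: INC max by 15): {max=15}
  after event 2 (t=13: SET total = 39): {max=15, total=39}

Answer: {max=15, total=39}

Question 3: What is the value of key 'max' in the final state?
Track key 'max' through all 6 events:
  event 1 (t=6: INC max by 15): max (absent) -> 15
  event 2 (t=13: SET total = 39): max unchanged
  event 3 (t=22: SET total = 1): max unchanged
  event 4 (t=30: DEC total by 13): max unchanged
  event 5 (t=34: DEC max by 4): max 15 -> 11
  event 6 (t=41: SET count = 47): max unchanged
Final: max = 11

Answer: 11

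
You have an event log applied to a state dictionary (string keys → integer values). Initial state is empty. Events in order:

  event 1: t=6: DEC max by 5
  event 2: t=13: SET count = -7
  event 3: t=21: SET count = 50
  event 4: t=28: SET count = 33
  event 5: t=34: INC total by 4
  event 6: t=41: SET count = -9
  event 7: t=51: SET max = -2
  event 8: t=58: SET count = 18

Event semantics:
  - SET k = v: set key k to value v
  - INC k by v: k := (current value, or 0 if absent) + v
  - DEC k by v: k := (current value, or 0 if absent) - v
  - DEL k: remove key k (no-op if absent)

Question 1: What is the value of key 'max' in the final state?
Track key 'max' through all 8 events:
  event 1 (t=6: DEC max by 5): max (absent) -> -5
  event 2 (t=13: SET count = -7): max unchanged
  event 3 (t=21: SET count = 50): max unchanged
  event 4 (t=28: SET count = 33): max unchanged
  event 5 (t=34: INC total by 4): max unchanged
  event 6 (t=41: SET count = -9): max unchanged
  event 7 (t=51: SET max = -2): max -5 -> -2
  event 8 (t=58: SET count = 18): max unchanged
Final: max = -2

Answer: -2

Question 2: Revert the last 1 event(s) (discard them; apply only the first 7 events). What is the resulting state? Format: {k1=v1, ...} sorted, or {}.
Keep first 7 events (discard last 1):
  after event 1 (t=6: DEC max by 5): {max=-5}
  after event 2 (t=13: SET count = -7): {count=-7, max=-5}
  after event 3 (t=21: SET count = 50): {count=50, max=-5}
  after event 4 (t=28: SET count = 33): {count=33, max=-5}
  after event 5 (t=34: INC total by 4): {count=33, max=-5, total=4}
  after event 6 (t=41: SET count = -9): {count=-9, max=-5, total=4}
  after event 7 (t=51: SET max = -2): {count=-9, max=-2, total=4}

Answer: {count=-9, max=-2, total=4}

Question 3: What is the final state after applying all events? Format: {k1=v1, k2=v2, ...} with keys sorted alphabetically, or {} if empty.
Answer: {count=18, max=-2, total=4}

Derivation:
  after event 1 (t=6: DEC max by 5): {max=-5}
  after event 2 (t=13: SET count = -7): {count=-7, max=-5}
  after event 3 (t=21: SET count = 50): {count=50, max=-5}
  after event 4 (t=28: SET count = 33): {count=33, max=-5}
  after event 5 (t=34: INC total by 4): {count=33, max=-5, total=4}
  after event 6 (t=41: SET count = -9): {count=-9, max=-5, total=4}
  after event 7 (t=51: SET max = -2): {count=-9, max=-2, total=4}
  after event 8 (t=58: SET count = 18): {count=18, max=-2, total=4}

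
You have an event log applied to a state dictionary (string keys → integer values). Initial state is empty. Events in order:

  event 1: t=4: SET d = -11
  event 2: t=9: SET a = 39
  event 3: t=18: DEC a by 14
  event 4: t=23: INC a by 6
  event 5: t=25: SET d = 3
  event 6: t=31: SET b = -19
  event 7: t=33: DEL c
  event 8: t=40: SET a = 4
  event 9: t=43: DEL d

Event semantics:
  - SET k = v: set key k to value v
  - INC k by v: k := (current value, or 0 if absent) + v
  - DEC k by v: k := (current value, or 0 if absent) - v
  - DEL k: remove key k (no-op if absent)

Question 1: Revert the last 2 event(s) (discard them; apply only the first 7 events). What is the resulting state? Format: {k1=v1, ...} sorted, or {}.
Keep first 7 events (discard last 2):
  after event 1 (t=4: SET d = -11): {d=-11}
  after event 2 (t=9: SET a = 39): {a=39, d=-11}
  after event 3 (t=18: DEC a by 14): {a=25, d=-11}
  after event 4 (t=23: INC a by 6): {a=31, d=-11}
  after event 5 (t=25: SET d = 3): {a=31, d=3}
  after event 6 (t=31: SET b = -19): {a=31, b=-19, d=3}
  after event 7 (t=33: DEL c): {a=31, b=-19, d=3}

Answer: {a=31, b=-19, d=3}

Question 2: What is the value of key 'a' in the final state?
Answer: 4

Derivation:
Track key 'a' through all 9 events:
  event 1 (t=4: SET d = -11): a unchanged
  event 2 (t=9: SET a = 39): a (absent) -> 39
  event 3 (t=18: DEC a by 14): a 39 -> 25
  event 4 (t=23: INC a by 6): a 25 -> 31
  event 5 (t=25: SET d = 3): a unchanged
  event 6 (t=31: SET b = -19): a unchanged
  event 7 (t=33: DEL c): a unchanged
  event 8 (t=40: SET a = 4): a 31 -> 4
  event 9 (t=43: DEL d): a unchanged
Final: a = 4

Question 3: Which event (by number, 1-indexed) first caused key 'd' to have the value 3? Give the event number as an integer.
Looking for first event where d becomes 3:
  event 1: d = -11
  event 2: d = -11
  event 3: d = -11
  event 4: d = -11
  event 5: d -11 -> 3  <-- first match

Answer: 5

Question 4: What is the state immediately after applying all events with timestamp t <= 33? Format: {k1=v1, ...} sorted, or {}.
Apply events with t <= 33 (7 events):
  after event 1 (t=4: SET d = -11): {d=-11}
  after event 2 (t=9: SET a = 39): {a=39, d=-11}
  after event 3 (t=18: DEC a by 14): {a=25, d=-11}
  after event 4 (t=23: INC a by 6): {a=31, d=-11}
  after event 5 (t=25: SET d = 3): {a=31, d=3}
  after event 6 (t=31: SET b = -19): {a=31, b=-19, d=3}
  after event 7 (t=33: DEL c): {a=31, b=-19, d=3}

Answer: {a=31, b=-19, d=3}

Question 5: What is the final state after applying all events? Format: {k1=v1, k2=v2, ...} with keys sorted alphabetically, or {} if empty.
  after event 1 (t=4: SET d = -11): {d=-11}
  after event 2 (t=9: SET a = 39): {a=39, d=-11}
  after event 3 (t=18: DEC a by 14): {a=25, d=-11}
  after event 4 (t=23: INC a by 6): {a=31, d=-11}
  after event 5 (t=25: SET d = 3): {a=31, d=3}
  after event 6 (t=31: SET b = -19): {a=31, b=-19, d=3}
  after event 7 (t=33: DEL c): {a=31, b=-19, d=3}
  after event 8 (t=40: SET a = 4): {a=4, b=-19, d=3}
  after event 9 (t=43: DEL d): {a=4, b=-19}

Answer: {a=4, b=-19}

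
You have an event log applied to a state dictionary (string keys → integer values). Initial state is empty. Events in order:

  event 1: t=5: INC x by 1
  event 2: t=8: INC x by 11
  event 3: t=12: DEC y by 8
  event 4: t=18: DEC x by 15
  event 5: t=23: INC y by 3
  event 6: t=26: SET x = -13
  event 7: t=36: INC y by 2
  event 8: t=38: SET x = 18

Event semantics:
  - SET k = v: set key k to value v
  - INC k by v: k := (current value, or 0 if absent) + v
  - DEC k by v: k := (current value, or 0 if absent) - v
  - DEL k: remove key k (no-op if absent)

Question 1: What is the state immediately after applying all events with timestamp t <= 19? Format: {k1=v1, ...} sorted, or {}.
Apply events with t <= 19 (4 events):
  after event 1 (t=5: INC x by 1): {x=1}
  after event 2 (t=8: INC x by 11): {x=12}
  after event 3 (t=12: DEC y by 8): {x=12, y=-8}
  after event 4 (t=18: DEC x by 15): {x=-3, y=-8}

Answer: {x=-3, y=-8}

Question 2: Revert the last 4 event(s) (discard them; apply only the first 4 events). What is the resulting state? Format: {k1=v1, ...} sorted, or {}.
Answer: {x=-3, y=-8}

Derivation:
Keep first 4 events (discard last 4):
  after event 1 (t=5: INC x by 1): {x=1}
  after event 2 (t=8: INC x by 11): {x=12}
  after event 3 (t=12: DEC y by 8): {x=12, y=-8}
  after event 4 (t=18: DEC x by 15): {x=-3, y=-8}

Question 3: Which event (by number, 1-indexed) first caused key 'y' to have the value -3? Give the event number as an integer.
Answer: 7

Derivation:
Looking for first event where y becomes -3:
  event 3: y = -8
  event 4: y = -8
  event 5: y = -5
  event 6: y = -5
  event 7: y -5 -> -3  <-- first match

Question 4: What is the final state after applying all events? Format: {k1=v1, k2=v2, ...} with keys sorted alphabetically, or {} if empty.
  after event 1 (t=5: INC x by 1): {x=1}
  after event 2 (t=8: INC x by 11): {x=12}
  after event 3 (t=12: DEC y by 8): {x=12, y=-8}
  after event 4 (t=18: DEC x by 15): {x=-3, y=-8}
  after event 5 (t=23: INC y by 3): {x=-3, y=-5}
  after event 6 (t=26: SET x = -13): {x=-13, y=-5}
  after event 7 (t=36: INC y by 2): {x=-13, y=-3}
  after event 8 (t=38: SET x = 18): {x=18, y=-3}

Answer: {x=18, y=-3}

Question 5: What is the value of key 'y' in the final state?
Answer: -3

Derivation:
Track key 'y' through all 8 events:
  event 1 (t=5: INC x by 1): y unchanged
  event 2 (t=8: INC x by 11): y unchanged
  event 3 (t=12: DEC y by 8): y (absent) -> -8
  event 4 (t=18: DEC x by 15): y unchanged
  event 5 (t=23: INC y by 3): y -8 -> -5
  event 6 (t=26: SET x = -13): y unchanged
  event 7 (t=36: INC y by 2): y -5 -> -3
  event 8 (t=38: SET x = 18): y unchanged
Final: y = -3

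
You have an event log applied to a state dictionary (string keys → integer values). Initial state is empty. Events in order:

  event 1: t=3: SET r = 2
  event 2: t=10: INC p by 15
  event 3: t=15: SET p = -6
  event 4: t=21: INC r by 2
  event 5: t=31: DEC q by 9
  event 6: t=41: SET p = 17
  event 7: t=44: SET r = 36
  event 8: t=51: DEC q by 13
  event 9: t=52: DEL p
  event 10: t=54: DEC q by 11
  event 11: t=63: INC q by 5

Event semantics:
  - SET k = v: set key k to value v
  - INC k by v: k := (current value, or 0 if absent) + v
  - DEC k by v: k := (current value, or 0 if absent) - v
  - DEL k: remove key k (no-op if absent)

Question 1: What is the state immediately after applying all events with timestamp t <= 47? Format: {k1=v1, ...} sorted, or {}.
Apply events with t <= 47 (7 events):
  after event 1 (t=3: SET r = 2): {r=2}
  after event 2 (t=10: INC p by 15): {p=15, r=2}
  after event 3 (t=15: SET p = -6): {p=-6, r=2}
  after event 4 (t=21: INC r by 2): {p=-6, r=4}
  after event 5 (t=31: DEC q by 9): {p=-6, q=-9, r=4}
  after event 6 (t=41: SET p = 17): {p=17, q=-9, r=4}
  after event 7 (t=44: SET r = 36): {p=17, q=-9, r=36}

Answer: {p=17, q=-9, r=36}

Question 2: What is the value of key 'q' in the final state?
Answer: -28

Derivation:
Track key 'q' through all 11 events:
  event 1 (t=3: SET r = 2): q unchanged
  event 2 (t=10: INC p by 15): q unchanged
  event 3 (t=15: SET p = -6): q unchanged
  event 4 (t=21: INC r by 2): q unchanged
  event 5 (t=31: DEC q by 9): q (absent) -> -9
  event 6 (t=41: SET p = 17): q unchanged
  event 7 (t=44: SET r = 36): q unchanged
  event 8 (t=51: DEC q by 13): q -9 -> -22
  event 9 (t=52: DEL p): q unchanged
  event 10 (t=54: DEC q by 11): q -22 -> -33
  event 11 (t=63: INC q by 5): q -33 -> -28
Final: q = -28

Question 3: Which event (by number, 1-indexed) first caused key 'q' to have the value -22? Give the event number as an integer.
Looking for first event where q becomes -22:
  event 5: q = -9
  event 6: q = -9
  event 7: q = -9
  event 8: q -9 -> -22  <-- first match

Answer: 8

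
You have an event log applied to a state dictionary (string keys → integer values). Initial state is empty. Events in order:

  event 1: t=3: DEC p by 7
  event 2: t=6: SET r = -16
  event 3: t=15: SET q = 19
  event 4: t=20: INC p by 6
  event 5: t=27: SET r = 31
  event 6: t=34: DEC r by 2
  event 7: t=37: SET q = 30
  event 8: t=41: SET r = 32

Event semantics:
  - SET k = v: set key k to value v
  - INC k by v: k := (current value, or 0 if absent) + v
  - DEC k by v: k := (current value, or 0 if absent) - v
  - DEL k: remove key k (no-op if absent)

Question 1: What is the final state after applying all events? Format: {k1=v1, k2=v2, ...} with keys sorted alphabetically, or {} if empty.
Answer: {p=-1, q=30, r=32}

Derivation:
  after event 1 (t=3: DEC p by 7): {p=-7}
  after event 2 (t=6: SET r = -16): {p=-7, r=-16}
  after event 3 (t=15: SET q = 19): {p=-7, q=19, r=-16}
  after event 4 (t=20: INC p by 6): {p=-1, q=19, r=-16}
  after event 5 (t=27: SET r = 31): {p=-1, q=19, r=31}
  after event 6 (t=34: DEC r by 2): {p=-1, q=19, r=29}
  after event 7 (t=37: SET q = 30): {p=-1, q=30, r=29}
  after event 8 (t=41: SET r = 32): {p=-1, q=30, r=32}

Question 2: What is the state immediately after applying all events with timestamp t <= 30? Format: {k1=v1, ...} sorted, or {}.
Apply events with t <= 30 (5 events):
  after event 1 (t=3: DEC p by 7): {p=-7}
  after event 2 (t=6: SET r = -16): {p=-7, r=-16}
  after event 3 (t=15: SET q = 19): {p=-7, q=19, r=-16}
  after event 4 (t=20: INC p by 6): {p=-1, q=19, r=-16}
  after event 5 (t=27: SET r = 31): {p=-1, q=19, r=31}

Answer: {p=-1, q=19, r=31}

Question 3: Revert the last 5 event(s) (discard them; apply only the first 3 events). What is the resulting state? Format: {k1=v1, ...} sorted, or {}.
Keep first 3 events (discard last 5):
  after event 1 (t=3: DEC p by 7): {p=-7}
  after event 2 (t=6: SET r = -16): {p=-7, r=-16}
  after event 3 (t=15: SET q = 19): {p=-7, q=19, r=-16}

Answer: {p=-7, q=19, r=-16}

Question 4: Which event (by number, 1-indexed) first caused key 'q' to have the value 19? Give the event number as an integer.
Answer: 3

Derivation:
Looking for first event where q becomes 19:
  event 3: q (absent) -> 19  <-- first match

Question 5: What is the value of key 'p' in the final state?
Track key 'p' through all 8 events:
  event 1 (t=3: DEC p by 7): p (absent) -> -7
  event 2 (t=6: SET r = -16): p unchanged
  event 3 (t=15: SET q = 19): p unchanged
  event 4 (t=20: INC p by 6): p -7 -> -1
  event 5 (t=27: SET r = 31): p unchanged
  event 6 (t=34: DEC r by 2): p unchanged
  event 7 (t=37: SET q = 30): p unchanged
  event 8 (t=41: SET r = 32): p unchanged
Final: p = -1

Answer: -1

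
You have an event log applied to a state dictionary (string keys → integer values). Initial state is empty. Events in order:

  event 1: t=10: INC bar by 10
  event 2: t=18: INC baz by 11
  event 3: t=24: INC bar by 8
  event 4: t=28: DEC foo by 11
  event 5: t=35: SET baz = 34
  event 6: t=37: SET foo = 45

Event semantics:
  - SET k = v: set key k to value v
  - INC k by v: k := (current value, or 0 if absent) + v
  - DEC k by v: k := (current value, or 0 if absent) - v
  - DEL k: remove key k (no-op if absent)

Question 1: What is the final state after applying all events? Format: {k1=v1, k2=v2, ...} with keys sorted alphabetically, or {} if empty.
  after event 1 (t=10: INC bar by 10): {bar=10}
  after event 2 (t=18: INC baz by 11): {bar=10, baz=11}
  after event 3 (t=24: INC bar by 8): {bar=18, baz=11}
  after event 4 (t=28: DEC foo by 11): {bar=18, baz=11, foo=-11}
  after event 5 (t=35: SET baz = 34): {bar=18, baz=34, foo=-11}
  after event 6 (t=37: SET foo = 45): {bar=18, baz=34, foo=45}

Answer: {bar=18, baz=34, foo=45}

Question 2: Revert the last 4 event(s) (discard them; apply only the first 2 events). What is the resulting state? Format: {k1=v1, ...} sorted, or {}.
Keep first 2 events (discard last 4):
  after event 1 (t=10: INC bar by 10): {bar=10}
  after event 2 (t=18: INC baz by 11): {bar=10, baz=11}

Answer: {bar=10, baz=11}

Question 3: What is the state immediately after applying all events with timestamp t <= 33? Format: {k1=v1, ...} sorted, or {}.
Apply events with t <= 33 (4 events):
  after event 1 (t=10: INC bar by 10): {bar=10}
  after event 2 (t=18: INC baz by 11): {bar=10, baz=11}
  after event 3 (t=24: INC bar by 8): {bar=18, baz=11}
  after event 4 (t=28: DEC foo by 11): {bar=18, baz=11, foo=-11}

Answer: {bar=18, baz=11, foo=-11}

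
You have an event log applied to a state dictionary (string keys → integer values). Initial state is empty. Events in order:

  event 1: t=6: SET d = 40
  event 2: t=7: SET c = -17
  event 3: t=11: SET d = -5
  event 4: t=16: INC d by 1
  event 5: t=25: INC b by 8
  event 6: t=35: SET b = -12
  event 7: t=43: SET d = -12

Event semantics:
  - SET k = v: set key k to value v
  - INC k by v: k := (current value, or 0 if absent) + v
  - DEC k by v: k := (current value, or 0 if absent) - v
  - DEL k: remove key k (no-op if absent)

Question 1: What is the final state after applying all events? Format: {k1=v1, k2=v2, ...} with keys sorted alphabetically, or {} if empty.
Answer: {b=-12, c=-17, d=-12}

Derivation:
  after event 1 (t=6: SET d = 40): {d=40}
  after event 2 (t=7: SET c = -17): {c=-17, d=40}
  after event 3 (t=11: SET d = -5): {c=-17, d=-5}
  after event 4 (t=16: INC d by 1): {c=-17, d=-4}
  after event 5 (t=25: INC b by 8): {b=8, c=-17, d=-4}
  after event 6 (t=35: SET b = -12): {b=-12, c=-17, d=-4}
  after event 7 (t=43: SET d = -12): {b=-12, c=-17, d=-12}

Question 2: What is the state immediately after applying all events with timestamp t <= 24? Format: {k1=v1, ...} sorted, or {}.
Answer: {c=-17, d=-4}

Derivation:
Apply events with t <= 24 (4 events):
  after event 1 (t=6: SET d = 40): {d=40}
  after event 2 (t=7: SET c = -17): {c=-17, d=40}
  after event 3 (t=11: SET d = -5): {c=-17, d=-5}
  after event 4 (t=16: INC d by 1): {c=-17, d=-4}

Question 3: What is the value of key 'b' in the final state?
Track key 'b' through all 7 events:
  event 1 (t=6: SET d = 40): b unchanged
  event 2 (t=7: SET c = -17): b unchanged
  event 3 (t=11: SET d = -5): b unchanged
  event 4 (t=16: INC d by 1): b unchanged
  event 5 (t=25: INC b by 8): b (absent) -> 8
  event 6 (t=35: SET b = -12): b 8 -> -12
  event 7 (t=43: SET d = -12): b unchanged
Final: b = -12

Answer: -12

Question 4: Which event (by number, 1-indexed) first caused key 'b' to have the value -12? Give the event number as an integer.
Looking for first event where b becomes -12:
  event 5: b = 8
  event 6: b 8 -> -12  <-- first match

Answer: 6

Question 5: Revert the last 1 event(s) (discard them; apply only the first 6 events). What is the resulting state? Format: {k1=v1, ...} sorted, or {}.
Answer: {b=-12, c=-17, d=-4}

Derivation:
Keep first 6 events (discard last 1):
  after event 1 (t=6: SET d = 40): {d=40}
  after event 2 (t=7: SET c = -17): {c=-17, d=40}
  after event 3 (t=11: SET d = -5): {c=-17, d=-5}
  after event 4 (t=16: INC d by 1): {c=-17, d=-4}
  after event 5 (t=25: INC b by 8): {b=8, c=-17, d=-4}
  after event 6 (t=35: SET b = -12): {b=-12, c=-17, d=-4}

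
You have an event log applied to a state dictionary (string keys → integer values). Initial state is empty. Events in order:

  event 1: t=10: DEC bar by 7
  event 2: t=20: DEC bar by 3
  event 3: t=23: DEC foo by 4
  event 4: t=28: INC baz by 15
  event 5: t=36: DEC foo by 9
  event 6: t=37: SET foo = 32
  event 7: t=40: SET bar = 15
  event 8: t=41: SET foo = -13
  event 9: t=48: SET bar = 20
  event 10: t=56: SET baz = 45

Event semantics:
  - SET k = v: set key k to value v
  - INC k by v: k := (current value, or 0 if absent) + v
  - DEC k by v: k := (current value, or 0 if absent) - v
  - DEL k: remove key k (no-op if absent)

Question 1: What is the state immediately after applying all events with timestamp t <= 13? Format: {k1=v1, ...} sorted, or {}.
Apply events with t <= 13 (1 events):
  after event 1 (t=10: DEC bar by 7): {bar=-7}

Answer: {bar=-7}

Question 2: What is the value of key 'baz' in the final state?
Answer: 45

Derivation:
Track key 'baz' through all 10 events:
  event 1 (t=10: DEC bar by 7): baz unchanged
  event 2 (t=20: DEC bar by 3): baz unchanged
  event 3 (t=23: DEC foo by 4): baz unchanged
  event 4 (t=28: INC baz by 15): baz (absent) -> 15
  event 5 (t=36: DEC foo by 9): baz unchanged
  event 6 (t=37: SET foo = 32): baz unchanged
  event 7 (t=40: SET bar = 15): baz unchanged
  event 8 (t=41: SET foo = -13): baz unchanged
  event 9 (t=48: SET bar = 20): baz unchanged
  event 10 (t=56: SET baz = 45): baz 15 -> 45
Final: baz = 45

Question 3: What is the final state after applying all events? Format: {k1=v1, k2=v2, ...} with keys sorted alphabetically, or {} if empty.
  after event 1 (t=10: DEC bar by 7): {bar=-7}
  after event 2 (t=20: DEC bar by 3): {bar=-10}
  after event 3 (t=23: DEC foo by 4): {bar=-10, foo=-4}
  after event 4 (t=28: INC baz by 15): {bar=-10, baz=15, foo=-4}
  after event 5 (t=36: DEC foo by 9): {bar=-10, baz=15, foo=-13}
  after event 6 (t=37: SET foo = 32): {bar=-10, baz=15, foo=32}
  after event 7 (t=40: SET bar = 15): {bar=15, baz=15, foo=32}
  after event 8 (t=41: SET foo = -13): {bar=15, baz=15, foo=-13}
  after event 9 (t=48: SET bar = 20): {bar=20, baz=15, foo=-13}
  after event 10 (t=56: SET baz = 45): {bar=20, baz=45, foo=-13}

Answer: {bar=20, baz=45, foo=-13}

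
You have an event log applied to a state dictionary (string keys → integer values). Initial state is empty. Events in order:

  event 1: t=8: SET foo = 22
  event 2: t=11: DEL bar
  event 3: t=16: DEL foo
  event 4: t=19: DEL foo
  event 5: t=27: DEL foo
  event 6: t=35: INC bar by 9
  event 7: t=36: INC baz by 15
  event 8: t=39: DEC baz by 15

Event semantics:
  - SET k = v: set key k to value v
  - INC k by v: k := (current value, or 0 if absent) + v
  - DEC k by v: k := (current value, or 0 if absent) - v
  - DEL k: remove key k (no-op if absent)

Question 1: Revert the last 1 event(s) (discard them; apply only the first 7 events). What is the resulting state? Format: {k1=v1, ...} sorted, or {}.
Keep first 7 events (discard last 1):
  after event 1 (t=8: SET foo = 22): {foo=22}
  after event 2 (t=11: DEL bar): {foo=22}
  after event 3 (t=16: DEL foo): {}
  after event 4 (t=19: DEL foo): {}
  after event 5 (t=27: DEL foo): {}
  after event 6 (t=35: INC bar by 9): {bar=9}
  after event 7 (t=36: INC baz by 15): {bar=9, baz=15}

Answer: {bar=9, baz=15}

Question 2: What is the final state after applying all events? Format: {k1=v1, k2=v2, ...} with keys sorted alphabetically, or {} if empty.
Answer: {bar=9, baz=0}

Derivation:
  after event 1 (t=8: SET foo = 22): {foo=22}
  after event 2 (t=11: DEL bar): {foo=22}
  after event 3 (t=16: DEL foo): {}
  after event 4 (t=19: DEL foo): {}
  after event 5 (t=27: DEL foo): {}
  after event 6 (t=35: INC bar by 9): {bar=9}
  after event 7 (t=36: INC baz by 15): {bar=9, baz=15}
  after event 8 (t=39: DEC baz by 15): {bar=9, baz=0}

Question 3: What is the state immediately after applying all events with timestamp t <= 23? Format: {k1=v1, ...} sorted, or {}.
Apply events with t <= 23 (4 events):
  after event 1 (t=8: SET foo = 22): {foo=22}
  after event 2 (t=11: DEL bar): {foo=22}
  after event 3 (t=16: DEL foo): {}
  after event 4 (t=19: DEL foo): {}

Answer: {}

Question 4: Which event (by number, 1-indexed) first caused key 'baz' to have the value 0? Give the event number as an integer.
Looking for first event where baz becomes 0:
  event 7: baz = 15
  event 8: baz 15 -> 0  <-- first match

Answer: 8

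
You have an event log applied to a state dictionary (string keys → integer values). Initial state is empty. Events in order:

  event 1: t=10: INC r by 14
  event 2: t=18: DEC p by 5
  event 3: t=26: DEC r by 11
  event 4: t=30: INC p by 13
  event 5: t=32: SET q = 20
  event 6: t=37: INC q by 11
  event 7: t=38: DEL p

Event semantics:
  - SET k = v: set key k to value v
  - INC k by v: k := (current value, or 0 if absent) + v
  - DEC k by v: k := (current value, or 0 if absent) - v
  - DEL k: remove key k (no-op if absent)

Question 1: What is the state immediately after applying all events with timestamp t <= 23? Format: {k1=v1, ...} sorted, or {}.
Answer: {p=-5, r=14}

Derivation:
Apply events with t <= 23 (2 events):
  after event 1 (t=10: INC r by 14): {r=14}
  after event 2 (t=18: DEC p by 5): {p=-5, r=14}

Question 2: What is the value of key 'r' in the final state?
Track key 'r' through all 7 events:
  event 1 (t=10: INC r by 14): r (absent) -> 14
  event 2 (t=18: DEC p by 5): r unchanged
  event 3 (t=26: DEC r by 11): r 14 -> 3
  event 4 (t=30: INC p by 13): r unchanged
  event 5 (t=32: SET q = 20): r unchanged
  event 6 (t=37: INC q by 11): r unchanged
  event 7 (t=38: DEL p): r unchanged
Final: r = 3

Answer: 3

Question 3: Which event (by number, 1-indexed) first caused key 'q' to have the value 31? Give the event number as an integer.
Answer: 6

Derivation:
Looking for first event where q becomes 31:
  event 5: q = 20
  event 6: q 20 -> 31  <-- first match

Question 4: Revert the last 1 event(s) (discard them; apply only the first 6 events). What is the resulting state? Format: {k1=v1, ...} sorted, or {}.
Keep first 6 events (discard last 1):
  after event 1 (t=10: INC r by 14): {r=14}
  after event 2 (t=18: DEC p by 5): {p=-5, r=14}
  after event 3 (t=26: DEC r by 11): {p=-5, r=3}
  after event 4 (t=30: INC p by 13): {p=8, r=3}
  after event 5 (t=32: SET q = 20): {p=8, q=20, r=3}
  after event 6 (t=37: INC q by 11): {p=8, q=31, r=3}

Answer: {p=8, q=31, r=3}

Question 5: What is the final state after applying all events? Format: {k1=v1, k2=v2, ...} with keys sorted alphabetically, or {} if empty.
Answer: {q=31, r=3}

Derivation:
  after event 1 (t=10: INC r by 14): {r=14}
  after event 2 (t=18: DEC p by 5): {p=-5, r=14}
  after event 3 (t=26: DEC r by 11): {p=-5, r=3}
  after event 4 (t=30: INC p by 13): {p=8, r=3}
  after event 5 (t=32: SET q = 20): {p=8, q=20, r=3}
  after event 6 (t=37: INC q by 11): {p=8, q=31, r=3}
  after event 7 (t=38: DEL p): {q=31, r=3}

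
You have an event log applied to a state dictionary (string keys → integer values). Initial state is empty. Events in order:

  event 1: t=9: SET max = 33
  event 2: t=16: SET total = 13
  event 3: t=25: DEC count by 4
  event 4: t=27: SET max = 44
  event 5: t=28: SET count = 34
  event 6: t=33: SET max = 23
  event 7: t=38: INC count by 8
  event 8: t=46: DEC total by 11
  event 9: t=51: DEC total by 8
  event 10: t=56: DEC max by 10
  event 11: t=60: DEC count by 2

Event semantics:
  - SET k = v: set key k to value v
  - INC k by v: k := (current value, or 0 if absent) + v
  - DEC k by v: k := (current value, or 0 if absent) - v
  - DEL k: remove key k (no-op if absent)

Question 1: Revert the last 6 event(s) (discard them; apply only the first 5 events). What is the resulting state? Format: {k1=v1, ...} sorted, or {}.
Keep first 5 events (discard last 6):
  after event 1 (t=9: SET max = 33): {max=33}
  after event 2 (t=16: SET total = 13): {max=33, total=13}
  after event 3 (t=25: DEC count by 4): {count=-4, max=33, total=13}
  after event 4 (t=27: SET max = 44): {count=-4, max=44, total=13}
  after event 5 (t=28: SET count = 34): {count=34, max=44, total=13}

Answer: {count=34, max=44, total=13}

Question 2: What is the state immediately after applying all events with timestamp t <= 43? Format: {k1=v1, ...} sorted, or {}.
Apply events with t <= 43 (7 events):
  after event 1 (t=9: SET max = 33): {max=33}
  after event 2 (t=16: SET total = 13): {max=33, total=13}
  after event 3 (t=25: DEC count by 4): {count=-4, max=33, total=13}
  after event 4 (t=27: SET max = 44): {count=-4, max=44, total=13}
  after event 5 (t=28: SET count = 34): {count=34, max=44, total=13}
  after event 6 (t=33: SET max = 23): {count=34, max=23, total=13}
  after event 7 (t=38: INC count by 8): {count=42, max=23, total=13}

Answer: {count=42, max=23, total=13}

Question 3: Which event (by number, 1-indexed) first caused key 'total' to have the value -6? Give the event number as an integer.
Answer: 9

Derivation:
Looking for first event where total becomes -6:
  event 2: total = 13
  event 3: total = 13
  event 4: total = 13
  event 5: total = 13
  event 6: total = 13
  event 7: total = 13
  event 8: total = 2
  event 9: total 2 -> -6  <-- first match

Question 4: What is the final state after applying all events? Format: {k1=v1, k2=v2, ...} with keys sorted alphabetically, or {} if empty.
  after event 1 (t=9: SET max = 33): {max=33}
  after event 2 (t=16: SET total = 13): {max=33, total=13}
  after event 3 (t=25: DEC count by 4): {count=-4, max=33, total=13}
  after event 4 (t=27: SET max = 44): {count=-4, max=44, total=13}
  after event 5 (t=28: SET count = 34): {count=34, max=44, total=13}
  after event 6 (t=33: SET max = 23): {count=34, max=23, total=13}
  after event 7 (t=38: INC count by 8): {count=42, max=23, total=13}
  after event 8 (t=46: DEC total by 11): {count=42, max=23, total=2}
  after event 9 (t=51: DEC total by 8): {count=42, max=23, total=-6}
  after event 10 (t=56: DEC max by 10): {count=42, max=13, total=-6}
  after event 11 (t=60: DEC count by 2): {count=40, max=13, total=-6}

Answer: {count=40, max=13, total=-6}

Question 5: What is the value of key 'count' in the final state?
Answer: 40

Derivation:
Track key 'count' through all 11 events:
  event 1 (t=9: SET max = 33): count unchanged
  event 2 (t=16: SET total = 13): count unchanged
  event 3 (t=25: DEC count by 4): count (absent) -> -4
  event 4 (t=27: SET max = 44): count unchanged
  event 5 (t=28: SET count = 34): count -4 -> 34
  event 6 (t=33: SET max = 23): count unchanged
  event 7 (t=38: INC count by 8): count 34 -> 42
  event 8 (t=46: DEC total by 11): count unchanged
  event 9 (t=51: DEC total by 8): count unchanged
  event 10 (t=56: DEC max by 10): count unchanged
  event 11 (t=60: DEC count by 2): count 42 -> 40
Final: count = 40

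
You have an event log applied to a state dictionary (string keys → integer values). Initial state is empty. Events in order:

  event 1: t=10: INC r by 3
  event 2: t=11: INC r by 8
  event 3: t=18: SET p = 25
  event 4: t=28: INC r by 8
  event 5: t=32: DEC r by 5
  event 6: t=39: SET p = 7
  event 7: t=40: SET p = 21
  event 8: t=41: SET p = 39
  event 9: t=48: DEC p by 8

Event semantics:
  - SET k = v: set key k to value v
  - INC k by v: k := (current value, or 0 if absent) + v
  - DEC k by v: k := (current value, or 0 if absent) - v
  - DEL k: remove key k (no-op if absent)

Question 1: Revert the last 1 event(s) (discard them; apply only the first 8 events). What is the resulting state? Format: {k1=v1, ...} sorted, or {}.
Answer: {p=39, r=14}

Derivation:
Keep first 8 events (discard last 1):
  after event 1 (t=10: INC r by 3): {r=3}
  after event 2 (t=11: INC r by 8): {r=11}
  after event 3 (t=18: SET p = 25): {p=25, r=11}
  after event 4 (t=28: INC r by 8): {p=25, r=19}
  after event 5 (t=32: DEC r by 5): {p=25, r=14}
  after event 6 (t=39: SET p = 7): {p=7, r=14}
  after event 7 (t=40: SET p = 21): {p=21, r=14}
  after event 8 (t=41: SET p = 39): {p=39, r=14}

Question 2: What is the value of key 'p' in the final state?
Track key 'p' through all 9 events:
  event 1 (t=10: INC r by 3): p unchanged
  event 2 (t=11: INC r by 8): p unchanged
  event 3 (t=18: SET p = 25): p (absent) -> 25
  event 4 (t=28: INC r by 8): p unchanged
  event 5 (t=32: DEC r by 5): p unchanged
  event 6 (t=39: SET p = 7): p 25 -> 7
  event 7 (t=40: SET p = 21): p 7 -> 21
  event 8 (t=41: SET p = 39): p 21 -> 39
  event 9 (t=48: DEC p by 8): p 39 -> 31
Final: p = 31

Answer: 31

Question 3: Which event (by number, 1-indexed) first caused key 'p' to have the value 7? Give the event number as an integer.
Looking for first event where p becomes 7:
  event 3: p = 25
  event 4: p = 25
  event 5: p = 25
  event 6: p 25 -> 7  <-- first match

Answer: 6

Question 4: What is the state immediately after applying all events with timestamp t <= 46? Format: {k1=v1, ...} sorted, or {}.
Answer: {p=39, r=14}

Derivation:
Apply events with t <= 46 (8 events):
  after event 1 (t=10: INC r by 3): {r=3}
  after event 2 (t=11: INC r by 8): {r=11}
  after event 3 (t=18: SET p = 25): {p=25, r=11}
  after event 4 (t=28: INC r by 8): {p=25, r=19}
  after event 5 (t=32: DEC r by 5): {p=25, r=14}
  after event 6 (t=39: SET p = 7): {p=7, r=14}
  after event 7 (t=40: SET p = 21): {p=21, r=14}
  after event 8 (t=41: SET p = 39): {p=39, r=14}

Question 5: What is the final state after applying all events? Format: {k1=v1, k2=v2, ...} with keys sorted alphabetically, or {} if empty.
Answer: {p=31, r=14}

Derivation:
  after event 1 (t=10: INC r by 3): {r=3}
  after event 2 (t=11: INC r by 8): {r=11}
  after event 3 (t=18: SET p = 25): {p=25, r=11}
  after event 4 (t=28: INC r by 8): {p=25, r=19}
  after event 5 (t=32: DEC r by 5): {p=25, r=14}
  after event 6 (t=39: SET p = 7): {p=7, r=14}
  after event 7 (t=40: SET p = 21): {p=21, r=14}
  after event 8 (t=41: SET p = 39): {p=39, r=14}
  after event 9 (t=48: DEC p by 8): {p=31, r=14}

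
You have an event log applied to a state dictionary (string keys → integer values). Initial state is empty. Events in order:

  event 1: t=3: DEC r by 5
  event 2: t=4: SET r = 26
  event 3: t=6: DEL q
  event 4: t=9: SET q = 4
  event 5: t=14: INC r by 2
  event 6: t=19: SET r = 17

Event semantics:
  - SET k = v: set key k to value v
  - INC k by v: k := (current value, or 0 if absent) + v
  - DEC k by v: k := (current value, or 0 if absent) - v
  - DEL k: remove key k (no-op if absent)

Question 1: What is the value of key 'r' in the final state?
Track key 'r' through all 6 events:
  event 1 (t=3: DEC r by 5): r (absent) -> -5
  event 2 (t=4: SET r = 26): r -5 -> 26
  event 3 (t=6: DEL q): r unchanged
  event 4 (t=9: SET q = 4): r unchanged
  event 5 (t=14: INC r by 2): r 26 -> 28
  event 6 (t=19: SET r = 17): r 28 -> 17
Final: r = 17

Answer: 17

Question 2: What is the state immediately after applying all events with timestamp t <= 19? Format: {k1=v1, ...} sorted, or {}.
Answer: {q=4, r=17}

Derivation:
Apply events with t <= 19 (6 events):
  after event 1 (t=3: DEC r by 5): {r=-5}
  after event 2 (t=4: SET r = 26): {r=26}
  after event 3 (t=6: DEL q): {r=26}
  after event 4 (t=9: SET q = 4): {q=4, r=26}
  after event 5 (t=14: INC r by 2): {q=4, r=28}
  after event 6 (t=19: SET r = 17): {q=4, r=17}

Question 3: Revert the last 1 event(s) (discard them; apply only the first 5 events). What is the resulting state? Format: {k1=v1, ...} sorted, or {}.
Answer: {q=4, r=28}

Derivation:
Keep first 5 events (discard last 1):
  after event 1 (t=3: DEC r by 5): {r=-5}
  after event 2 (t=4: SET r = 26): {r=26}
  after event 3 (t=6: DEL q): {r=26}
  after event 4 (t=9: SET q = 4): {q=4, r=26}
  after event 5 (t=14: INC r by 2): {q=4, r=28}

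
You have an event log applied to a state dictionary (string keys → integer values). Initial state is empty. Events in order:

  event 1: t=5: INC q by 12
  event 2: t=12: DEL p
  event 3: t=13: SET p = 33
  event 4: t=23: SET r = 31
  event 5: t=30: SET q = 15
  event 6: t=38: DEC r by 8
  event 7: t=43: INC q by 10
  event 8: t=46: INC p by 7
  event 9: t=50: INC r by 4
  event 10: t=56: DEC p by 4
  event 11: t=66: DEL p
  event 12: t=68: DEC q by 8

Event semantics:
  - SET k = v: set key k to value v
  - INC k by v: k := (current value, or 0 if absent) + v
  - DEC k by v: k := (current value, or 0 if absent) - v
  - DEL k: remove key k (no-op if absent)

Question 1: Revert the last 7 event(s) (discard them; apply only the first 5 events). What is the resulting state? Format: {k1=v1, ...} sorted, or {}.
Keep first 5 events (discard last 7):
  after event 1 (t=5: INC q by 12): {q=12}
  after event 2 (t=12: DEL p): {q=12}
  after event 3 (t=13: SET p = 33): {p=33, q=12}
  after event 4 (t=23: SET r = 31): {p=33, q=12, r=31}
  after event 5 (t=30: SET q = 15): {p=33, q=15, r=31}

Answer: {p=33, q=15, r=31}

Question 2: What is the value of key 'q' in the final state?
Track key 'q' through all 12 events:
  event 1 (t=5: INC q by 12): q (absent) -> 12
  event 2 (t=12: DEL p): q unchanged
  event 3 (t=13: SET p = 33): q unchanged
  event 4 (t=23: SET r = 31): q unchanged
  event 5 (t=30: SET q = 15): q 12 -> 15
  event 6 (t=38: DEC r by 8): q unchanged
  event 7 (t=43: INC q by 10): q 15 -> 25
  event 8 (t=46: INC p by 7): q unchanged
  event 9 (t=50: INC r by 4): q unchanged
  event 10 (t=56: DEC p by 4): q unchanged
  event 11 (t=66: DEL p): q unchanged
  event 12 (t=68: DEC q by 8): q 25 -> 17
Final: q = 17

Answer: 17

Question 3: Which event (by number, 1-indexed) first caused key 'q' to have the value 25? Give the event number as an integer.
Looking for first event where q becomes 25:
  event 1: q = 12
  event 2: q = 12
  event 3: q = 12
  event 4: q = 12
  event 5: q = 15
  event 6: q = 15
  event 7: q 15 -> 25  <-- first match

Answer: 7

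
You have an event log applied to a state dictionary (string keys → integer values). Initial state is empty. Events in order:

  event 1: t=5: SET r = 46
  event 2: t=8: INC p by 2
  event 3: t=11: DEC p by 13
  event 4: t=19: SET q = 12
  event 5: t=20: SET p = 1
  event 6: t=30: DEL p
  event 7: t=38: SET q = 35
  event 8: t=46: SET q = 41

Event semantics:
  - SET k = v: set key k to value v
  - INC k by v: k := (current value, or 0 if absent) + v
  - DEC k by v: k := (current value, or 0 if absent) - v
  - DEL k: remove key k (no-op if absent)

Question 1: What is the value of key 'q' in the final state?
Answer: 41

Derivation:
Track key 'q' through all 8 events:
  event 1 (t=5: SET r = 46): q unchanged
  event 2 (t=8: INC p by 2): q unchanged
  event 3 (t=11: DEC p by 13): q unchanged
  event 4 (t=19: SET q = 12): q (absent) -> 12
  event 5 (t=20: SET p = 1): q unchanged
  event 6 (t=30: DEL p): q unchanged
  event 7 (t=38: SET q = 35): q 12 -> 35
  event 8 (t=46: SET q = 41): q 35 -> 41
Final: q = 41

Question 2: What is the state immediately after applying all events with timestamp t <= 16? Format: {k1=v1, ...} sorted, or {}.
Answer: {p=-11, r=46}

Derivation:
Apply events with t <= 16 (3 events):
  after event 1 (t=5: SET r = 46): {r=46}
  after event 2 (t=8: INC p by 2): {p=2, r=46}
  after event 3 (t=11: DEC p by 13): {p=-11, r=46}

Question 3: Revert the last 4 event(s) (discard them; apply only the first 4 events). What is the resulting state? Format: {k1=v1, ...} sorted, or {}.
Answer: {p=-11, q=12, r=46}

Derivation:
Keep first 4 events (discard last 4):
  after event 1 (t=5: SET r = 46): {r=46}
  after event 2 (t=8: INC p by 2): {p=2, r=46}
  after event 3 (t=11: DEC p by 13): {p=-11, r=46}
  after event 4 (t=19: SET q = 12): {p=-11, q=12, r=46}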